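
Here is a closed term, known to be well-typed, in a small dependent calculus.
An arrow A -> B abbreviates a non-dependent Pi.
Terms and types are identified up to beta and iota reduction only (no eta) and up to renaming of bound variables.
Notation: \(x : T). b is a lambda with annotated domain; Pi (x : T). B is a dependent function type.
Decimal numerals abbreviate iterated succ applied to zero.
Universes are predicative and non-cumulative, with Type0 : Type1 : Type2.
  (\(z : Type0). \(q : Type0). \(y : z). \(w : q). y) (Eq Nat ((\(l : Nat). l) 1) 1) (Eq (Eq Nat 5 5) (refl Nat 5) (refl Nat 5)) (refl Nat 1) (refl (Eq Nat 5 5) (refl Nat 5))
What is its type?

type:
  Eq Nat 1 1


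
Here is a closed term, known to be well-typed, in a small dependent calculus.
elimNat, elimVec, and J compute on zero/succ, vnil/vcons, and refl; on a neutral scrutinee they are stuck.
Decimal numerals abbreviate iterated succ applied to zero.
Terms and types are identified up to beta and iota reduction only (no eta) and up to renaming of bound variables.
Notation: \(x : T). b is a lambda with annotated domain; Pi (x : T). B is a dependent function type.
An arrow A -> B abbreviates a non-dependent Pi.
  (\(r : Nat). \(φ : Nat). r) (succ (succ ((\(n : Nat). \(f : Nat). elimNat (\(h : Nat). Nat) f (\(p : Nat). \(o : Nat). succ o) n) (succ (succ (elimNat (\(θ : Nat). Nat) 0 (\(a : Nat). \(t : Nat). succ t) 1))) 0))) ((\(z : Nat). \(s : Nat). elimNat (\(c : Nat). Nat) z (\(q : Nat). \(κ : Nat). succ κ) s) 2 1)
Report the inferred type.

the term's type:
  Nat


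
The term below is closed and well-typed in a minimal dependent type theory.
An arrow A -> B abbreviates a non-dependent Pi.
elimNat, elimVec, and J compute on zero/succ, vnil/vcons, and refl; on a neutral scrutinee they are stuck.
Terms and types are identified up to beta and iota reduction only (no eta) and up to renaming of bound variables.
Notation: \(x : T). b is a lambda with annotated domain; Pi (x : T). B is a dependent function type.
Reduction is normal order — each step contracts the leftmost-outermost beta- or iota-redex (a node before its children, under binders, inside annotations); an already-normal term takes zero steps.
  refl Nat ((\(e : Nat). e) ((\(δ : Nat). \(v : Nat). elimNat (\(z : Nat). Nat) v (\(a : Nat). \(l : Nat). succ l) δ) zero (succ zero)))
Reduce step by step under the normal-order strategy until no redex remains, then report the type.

normal-order reduction:
  refl Nat ((\(e : Nat). e) ((\(δ : Nat). \(v : Nat). elimNat (\(z : Nat). Nat) v (\(a : Nat). \(l : Nat). succ l) δ) zero (succ zero)))
  ~> refl Nat ((\(e : Nat). \(δ : Nat). elimNat (\(v : Nat). Nat) δ (\(z : Nat). \(a : Nat). succ a) e) zero (succ zero))
  ~> refl Nat ((\(e : Nat). elimNat (\(δ : Nat). Nat) e (\(v : Nat). \(z : Nat). succ z) zero) (succ zero))
  ~> refl Nat (elimNat (\(e : Nat). Nat) (succ zero) (\(δ : Nat). \(v : Nat). succ v) zero)
  ~> refl Nat (succ zero)
inferred type:
  Eq Nat (succ zero) (succ zero)


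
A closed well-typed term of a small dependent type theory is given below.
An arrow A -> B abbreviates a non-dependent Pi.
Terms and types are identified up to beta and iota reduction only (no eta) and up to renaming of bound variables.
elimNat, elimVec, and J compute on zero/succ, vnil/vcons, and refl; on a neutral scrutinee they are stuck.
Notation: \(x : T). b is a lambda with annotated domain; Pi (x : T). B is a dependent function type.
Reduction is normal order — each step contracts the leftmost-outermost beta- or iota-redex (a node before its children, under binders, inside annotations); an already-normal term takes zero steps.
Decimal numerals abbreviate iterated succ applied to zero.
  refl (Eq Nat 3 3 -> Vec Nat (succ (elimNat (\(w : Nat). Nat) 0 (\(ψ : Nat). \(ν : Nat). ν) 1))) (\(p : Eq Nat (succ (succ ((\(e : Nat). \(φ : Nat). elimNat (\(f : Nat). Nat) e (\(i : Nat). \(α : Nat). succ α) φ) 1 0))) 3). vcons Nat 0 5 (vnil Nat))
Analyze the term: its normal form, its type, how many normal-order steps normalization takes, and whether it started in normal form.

resulting normal form:
  refl (Eq Nat 3 3 -> Vec Nat 1) (\(w : Eq Nat 3 3). vcons Nat 0 5 (vnil Nat))
the term's type:
  Eq (Eq Nat 3 3 -> Vec Nat 1) (\(w : Eq Nat 3 3). vcons Nat 0 5 (vnil Nat)) (\(ψ : Eq Nat 3 3). vcons Nat 0 5 (vnil Nat))
reduction steps (normal order): 7
started in normal form: no
first contracted redex: an elimNat iota-redex


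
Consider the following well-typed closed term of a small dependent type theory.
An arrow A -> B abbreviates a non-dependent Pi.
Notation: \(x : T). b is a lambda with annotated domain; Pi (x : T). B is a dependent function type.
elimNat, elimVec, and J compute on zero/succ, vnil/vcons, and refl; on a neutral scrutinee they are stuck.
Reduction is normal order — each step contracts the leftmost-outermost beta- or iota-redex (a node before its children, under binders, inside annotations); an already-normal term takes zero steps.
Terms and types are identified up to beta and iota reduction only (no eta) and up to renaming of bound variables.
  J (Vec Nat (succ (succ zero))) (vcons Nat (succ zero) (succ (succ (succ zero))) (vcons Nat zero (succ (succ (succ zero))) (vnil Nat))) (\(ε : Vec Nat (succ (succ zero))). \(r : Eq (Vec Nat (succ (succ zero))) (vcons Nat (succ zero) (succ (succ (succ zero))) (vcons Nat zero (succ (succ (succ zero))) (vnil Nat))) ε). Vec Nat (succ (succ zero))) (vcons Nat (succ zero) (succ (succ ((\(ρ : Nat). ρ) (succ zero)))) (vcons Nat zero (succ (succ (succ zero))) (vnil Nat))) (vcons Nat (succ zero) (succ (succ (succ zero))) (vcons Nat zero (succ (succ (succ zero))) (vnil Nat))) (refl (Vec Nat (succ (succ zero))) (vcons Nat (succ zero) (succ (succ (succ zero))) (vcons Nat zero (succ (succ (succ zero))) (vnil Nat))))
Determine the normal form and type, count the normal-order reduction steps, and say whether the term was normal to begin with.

normal form:
  vcons Nat (succ zero) (succ (succ (succ zero))) (vcons Nat zero (succ (succ (succ zero))) (vnil Nat))
the term's type:
  Vec Nat (succ (succ zero))
steps to reach normal form (normal order): 2
started in normal form: no
first redex: a J iota-redex


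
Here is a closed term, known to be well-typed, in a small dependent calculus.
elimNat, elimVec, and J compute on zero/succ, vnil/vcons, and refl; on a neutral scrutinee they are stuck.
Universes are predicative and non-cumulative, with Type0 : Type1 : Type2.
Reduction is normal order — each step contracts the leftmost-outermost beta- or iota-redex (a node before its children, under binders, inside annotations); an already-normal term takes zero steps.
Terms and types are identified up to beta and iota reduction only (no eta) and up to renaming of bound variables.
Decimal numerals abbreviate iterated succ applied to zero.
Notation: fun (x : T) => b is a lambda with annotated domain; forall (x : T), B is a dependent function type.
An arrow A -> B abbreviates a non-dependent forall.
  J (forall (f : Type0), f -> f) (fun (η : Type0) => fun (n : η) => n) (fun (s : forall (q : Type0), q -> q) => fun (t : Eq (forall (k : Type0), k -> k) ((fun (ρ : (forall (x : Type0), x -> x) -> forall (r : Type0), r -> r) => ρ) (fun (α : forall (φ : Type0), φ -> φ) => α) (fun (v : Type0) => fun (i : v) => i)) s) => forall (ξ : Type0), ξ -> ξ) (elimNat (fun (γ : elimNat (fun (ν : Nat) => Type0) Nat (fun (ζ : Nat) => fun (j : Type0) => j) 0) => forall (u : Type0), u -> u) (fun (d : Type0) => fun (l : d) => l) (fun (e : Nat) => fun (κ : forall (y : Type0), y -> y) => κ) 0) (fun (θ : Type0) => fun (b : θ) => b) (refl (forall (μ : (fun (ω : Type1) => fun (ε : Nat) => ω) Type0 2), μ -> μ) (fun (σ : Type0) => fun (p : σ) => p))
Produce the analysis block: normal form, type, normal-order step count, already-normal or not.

reduced normal form:
  fun (f : Type0) => fun (η : f) => η
the term's type:
  forall (f : Type0), f -> f
reduction steps (normal order): 2
term was already normal: no
first contracted redex: a J iota-redex


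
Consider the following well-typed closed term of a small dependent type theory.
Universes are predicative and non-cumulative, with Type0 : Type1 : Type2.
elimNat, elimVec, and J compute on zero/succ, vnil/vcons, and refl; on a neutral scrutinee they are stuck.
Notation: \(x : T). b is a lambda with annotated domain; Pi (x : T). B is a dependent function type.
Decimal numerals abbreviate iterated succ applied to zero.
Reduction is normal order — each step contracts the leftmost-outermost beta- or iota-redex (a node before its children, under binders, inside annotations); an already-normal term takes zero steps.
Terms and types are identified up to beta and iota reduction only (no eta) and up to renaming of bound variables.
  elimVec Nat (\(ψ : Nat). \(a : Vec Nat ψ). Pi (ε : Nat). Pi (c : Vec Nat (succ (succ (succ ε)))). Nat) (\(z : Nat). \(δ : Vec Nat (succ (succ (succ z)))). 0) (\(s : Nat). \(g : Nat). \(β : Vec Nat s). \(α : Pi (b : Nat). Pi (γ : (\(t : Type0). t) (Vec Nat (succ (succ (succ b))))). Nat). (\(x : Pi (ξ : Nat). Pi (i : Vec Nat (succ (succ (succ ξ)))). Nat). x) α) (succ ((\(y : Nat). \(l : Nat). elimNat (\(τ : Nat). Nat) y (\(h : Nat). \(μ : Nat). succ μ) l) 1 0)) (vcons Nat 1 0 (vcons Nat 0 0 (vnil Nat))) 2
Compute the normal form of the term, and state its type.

resulting normal form:
  \(ψ : Vec Nat 5). 0
type:
  Pi (ψ : Vec Nat 5). Nat
observation: the term reaches its normal form after 14 normal-order steps.


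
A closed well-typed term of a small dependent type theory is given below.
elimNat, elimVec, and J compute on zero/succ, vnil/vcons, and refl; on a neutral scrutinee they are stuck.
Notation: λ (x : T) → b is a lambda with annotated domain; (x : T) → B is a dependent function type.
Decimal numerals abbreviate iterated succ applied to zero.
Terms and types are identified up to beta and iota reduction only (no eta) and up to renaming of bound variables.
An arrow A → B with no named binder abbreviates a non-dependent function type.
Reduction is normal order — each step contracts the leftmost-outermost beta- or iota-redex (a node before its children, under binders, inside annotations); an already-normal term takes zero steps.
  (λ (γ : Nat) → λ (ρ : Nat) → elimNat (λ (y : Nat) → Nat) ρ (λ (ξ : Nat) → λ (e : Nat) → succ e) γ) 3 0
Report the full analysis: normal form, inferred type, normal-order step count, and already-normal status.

normal form:
  3
inferred type:
  Nat
steps to reach normal form (normal order): 12
started in normal form: no
first redex: a beta-redex


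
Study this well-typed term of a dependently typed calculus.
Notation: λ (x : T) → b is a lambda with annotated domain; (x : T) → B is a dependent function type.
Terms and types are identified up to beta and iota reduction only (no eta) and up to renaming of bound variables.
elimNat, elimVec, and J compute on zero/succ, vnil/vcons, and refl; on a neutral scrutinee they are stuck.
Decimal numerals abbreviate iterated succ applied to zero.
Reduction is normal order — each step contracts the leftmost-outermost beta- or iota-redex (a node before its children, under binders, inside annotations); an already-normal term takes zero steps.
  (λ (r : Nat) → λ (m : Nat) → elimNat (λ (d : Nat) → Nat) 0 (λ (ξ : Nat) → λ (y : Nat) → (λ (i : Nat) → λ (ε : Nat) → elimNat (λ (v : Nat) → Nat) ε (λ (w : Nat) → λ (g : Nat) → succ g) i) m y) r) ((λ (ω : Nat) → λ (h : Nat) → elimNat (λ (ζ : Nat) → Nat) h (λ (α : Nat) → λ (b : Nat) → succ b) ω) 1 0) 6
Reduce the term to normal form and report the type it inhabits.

resulting normal form:
  6
type:
  Nat


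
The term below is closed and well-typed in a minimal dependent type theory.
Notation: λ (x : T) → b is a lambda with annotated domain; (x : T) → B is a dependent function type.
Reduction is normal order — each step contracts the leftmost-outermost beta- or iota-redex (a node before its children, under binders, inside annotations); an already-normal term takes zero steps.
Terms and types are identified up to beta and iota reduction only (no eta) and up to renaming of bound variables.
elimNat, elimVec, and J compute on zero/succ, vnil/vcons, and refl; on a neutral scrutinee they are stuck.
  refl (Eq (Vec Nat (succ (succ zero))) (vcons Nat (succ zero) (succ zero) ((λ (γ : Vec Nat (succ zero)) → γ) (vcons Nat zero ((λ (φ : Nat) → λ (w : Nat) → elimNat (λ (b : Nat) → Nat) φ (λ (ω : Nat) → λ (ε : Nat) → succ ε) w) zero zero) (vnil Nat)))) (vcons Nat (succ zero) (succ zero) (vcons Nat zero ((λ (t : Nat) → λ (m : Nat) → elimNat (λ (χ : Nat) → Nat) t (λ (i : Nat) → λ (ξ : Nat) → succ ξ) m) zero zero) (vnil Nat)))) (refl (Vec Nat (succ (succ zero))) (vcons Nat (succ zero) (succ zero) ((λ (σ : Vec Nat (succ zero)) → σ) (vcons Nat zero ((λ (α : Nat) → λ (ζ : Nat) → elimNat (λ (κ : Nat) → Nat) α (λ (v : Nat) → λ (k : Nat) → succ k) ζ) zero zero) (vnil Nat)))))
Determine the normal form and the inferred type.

reduced normal form:
  refl (Eq (Vec Nat (succ (succ zero))) (vcons Nat (succ zero) (succ zero) (vcons Nat zero zero (vnil Nat))) (vcons Nat (succ zero) (succ zero) (vcons Nat zero zero (vnil Nat)))) (refl (Vec Nat (succ (succ zero))) (vcons Nat (succ zero) (succ zero) (vcons Nat zero zero (vnil Nat))))
inferred type:
  Eq (Eq (Vec Nat (succ (succ zero))) (vcons Nat (succ zero) (succ zero) (vcons Nat zero zero (vnil Nat))) (vcons Nat (succ zero) (succ zero) (vcons Nat zero zero (vnil Nat)))) (refl (Vec Nat (succ (succ zero))) (vcons Nat (succ zero) (succ zero) (vcons Nat zero zero (vnil Nat)))) (refl (Vec Nat (succ (succ zero))) (vcons Nat (succ zero) (succ zero) (vcons Nat zero zero (vnil Nat))))
observation: 11 normal-order steps normalize the term, beginning with a beta-redex.


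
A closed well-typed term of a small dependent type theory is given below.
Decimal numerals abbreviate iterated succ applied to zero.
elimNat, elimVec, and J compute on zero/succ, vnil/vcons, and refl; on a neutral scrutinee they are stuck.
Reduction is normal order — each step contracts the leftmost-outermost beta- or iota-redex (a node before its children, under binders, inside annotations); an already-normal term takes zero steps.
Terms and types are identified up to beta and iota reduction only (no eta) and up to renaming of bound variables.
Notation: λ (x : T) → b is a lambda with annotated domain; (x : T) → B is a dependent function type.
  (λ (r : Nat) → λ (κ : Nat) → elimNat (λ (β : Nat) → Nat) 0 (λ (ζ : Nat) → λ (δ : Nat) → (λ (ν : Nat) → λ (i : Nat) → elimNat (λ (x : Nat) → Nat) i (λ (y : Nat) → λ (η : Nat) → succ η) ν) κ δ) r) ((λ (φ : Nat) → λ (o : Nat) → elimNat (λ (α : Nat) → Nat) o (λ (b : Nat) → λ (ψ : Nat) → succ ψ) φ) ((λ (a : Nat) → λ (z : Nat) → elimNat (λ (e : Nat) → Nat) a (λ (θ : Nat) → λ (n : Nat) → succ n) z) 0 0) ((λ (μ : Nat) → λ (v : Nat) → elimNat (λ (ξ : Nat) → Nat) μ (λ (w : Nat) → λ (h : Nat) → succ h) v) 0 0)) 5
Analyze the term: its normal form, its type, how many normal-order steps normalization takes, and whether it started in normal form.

reduced normal form:
  0
inferred type:
  Nat
normal-order step count: 30
started in normal form: no
first contracted redex: a beta-redex


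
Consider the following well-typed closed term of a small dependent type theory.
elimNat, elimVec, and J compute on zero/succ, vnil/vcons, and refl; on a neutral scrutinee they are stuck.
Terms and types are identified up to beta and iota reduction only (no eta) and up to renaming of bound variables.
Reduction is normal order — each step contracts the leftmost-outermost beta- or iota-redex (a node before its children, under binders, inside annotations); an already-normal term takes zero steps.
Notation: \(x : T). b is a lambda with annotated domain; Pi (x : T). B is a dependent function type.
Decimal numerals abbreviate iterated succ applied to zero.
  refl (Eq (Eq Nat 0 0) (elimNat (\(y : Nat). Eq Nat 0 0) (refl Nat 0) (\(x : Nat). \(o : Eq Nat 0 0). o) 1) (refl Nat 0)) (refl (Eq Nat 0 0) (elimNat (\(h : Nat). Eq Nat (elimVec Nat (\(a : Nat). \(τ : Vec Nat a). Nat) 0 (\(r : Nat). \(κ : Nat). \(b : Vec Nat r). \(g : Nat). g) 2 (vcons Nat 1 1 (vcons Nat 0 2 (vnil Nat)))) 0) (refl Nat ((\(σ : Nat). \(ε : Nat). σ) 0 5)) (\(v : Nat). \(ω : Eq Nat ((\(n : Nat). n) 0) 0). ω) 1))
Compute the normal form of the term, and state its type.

reduced normal form:
  refl (Eq (Eq Nat 0 0) (refl Nat 0) (refl Nat 0)) (refl (Eq Nat 0 0) (refl Nat 0))
inferred type:
  Eq (Eq (Eq Nat 0 0) (refl Nat 0) (refl Nat 0)) (refl (Eq Nat 0 0) (refl Nat 0)) (refl (Eq Nat 0 0) (refl Nat 0))


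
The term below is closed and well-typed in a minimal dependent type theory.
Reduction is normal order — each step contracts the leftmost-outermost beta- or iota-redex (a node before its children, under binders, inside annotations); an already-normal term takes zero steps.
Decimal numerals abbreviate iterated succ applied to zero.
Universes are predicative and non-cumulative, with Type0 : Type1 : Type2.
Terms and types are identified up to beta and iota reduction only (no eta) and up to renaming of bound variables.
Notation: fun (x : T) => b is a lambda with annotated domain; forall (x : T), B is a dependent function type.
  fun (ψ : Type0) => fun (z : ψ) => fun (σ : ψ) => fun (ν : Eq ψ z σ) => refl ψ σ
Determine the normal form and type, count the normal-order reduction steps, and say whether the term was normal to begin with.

reduced normal form:
  fun (ψ : Type0) => fun (z : ψ) => fun (σ : ψ) => fun (ν : Eq ψ z σ) => refl ψ σ
the term's type:
  forall (ψ : Type0), forall (z : ψ), forall (σ : ψ), forall (ν : Eq ψ z σ), Eq ψ σ σ
steps to reach normal form (normal order): 0
started in normal form: yes


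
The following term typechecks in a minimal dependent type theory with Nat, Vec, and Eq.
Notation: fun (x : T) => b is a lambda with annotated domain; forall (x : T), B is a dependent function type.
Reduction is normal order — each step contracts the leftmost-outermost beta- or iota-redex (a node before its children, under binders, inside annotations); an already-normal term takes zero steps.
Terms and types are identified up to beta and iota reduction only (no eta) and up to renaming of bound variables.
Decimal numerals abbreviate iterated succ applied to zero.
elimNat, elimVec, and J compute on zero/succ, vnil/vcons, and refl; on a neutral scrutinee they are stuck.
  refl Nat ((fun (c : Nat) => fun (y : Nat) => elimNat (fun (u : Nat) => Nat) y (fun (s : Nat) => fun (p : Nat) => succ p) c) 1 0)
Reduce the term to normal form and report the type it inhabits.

resulting normal form:
  refl Nat 1
the term's type:
  Eq Nat 1 1
observation: the leftmost-outermost redex is a beta-redex, and normalization takes 6 steps.


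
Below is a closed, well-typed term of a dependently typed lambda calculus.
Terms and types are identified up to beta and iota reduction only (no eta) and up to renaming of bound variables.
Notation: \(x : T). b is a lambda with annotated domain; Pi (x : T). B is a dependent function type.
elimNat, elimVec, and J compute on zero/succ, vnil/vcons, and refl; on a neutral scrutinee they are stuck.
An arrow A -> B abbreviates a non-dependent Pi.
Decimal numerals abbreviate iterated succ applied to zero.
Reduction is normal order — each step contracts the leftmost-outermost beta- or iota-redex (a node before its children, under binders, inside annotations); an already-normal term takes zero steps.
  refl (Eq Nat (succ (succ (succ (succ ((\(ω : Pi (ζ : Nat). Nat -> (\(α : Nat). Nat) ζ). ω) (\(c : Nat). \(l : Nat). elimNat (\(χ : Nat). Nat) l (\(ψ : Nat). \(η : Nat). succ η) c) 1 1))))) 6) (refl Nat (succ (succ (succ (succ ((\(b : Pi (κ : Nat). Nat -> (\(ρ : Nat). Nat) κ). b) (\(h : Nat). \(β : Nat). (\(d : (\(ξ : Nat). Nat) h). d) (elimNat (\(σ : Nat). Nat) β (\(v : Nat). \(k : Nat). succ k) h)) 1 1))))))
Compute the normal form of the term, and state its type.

reduced normal form:
  refl (Eq Nat 6 6) (refl Nat 6)
type:
  Eq (Eq Nat 6 6) (refl Nat 6) (refl Nat 6)


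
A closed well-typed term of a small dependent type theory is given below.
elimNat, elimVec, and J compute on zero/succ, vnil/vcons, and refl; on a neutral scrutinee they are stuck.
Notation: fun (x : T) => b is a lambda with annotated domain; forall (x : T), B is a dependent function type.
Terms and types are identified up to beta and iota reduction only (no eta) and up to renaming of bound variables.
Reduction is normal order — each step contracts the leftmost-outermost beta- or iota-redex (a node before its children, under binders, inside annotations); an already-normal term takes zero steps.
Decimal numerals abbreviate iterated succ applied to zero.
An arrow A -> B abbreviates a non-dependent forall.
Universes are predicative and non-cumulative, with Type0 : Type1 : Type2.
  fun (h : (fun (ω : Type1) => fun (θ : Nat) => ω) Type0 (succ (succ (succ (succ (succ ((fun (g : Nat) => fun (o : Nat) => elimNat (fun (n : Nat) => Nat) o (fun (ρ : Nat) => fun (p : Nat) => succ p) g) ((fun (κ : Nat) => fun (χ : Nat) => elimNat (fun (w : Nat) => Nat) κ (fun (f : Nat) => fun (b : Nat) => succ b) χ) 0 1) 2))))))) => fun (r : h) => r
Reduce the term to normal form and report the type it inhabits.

reduced normal form:
  fun (h : Type0) => fun (ω : h) => ω
type:
  forall (h : Type0), h -> h
observation: the term reaches its normal form after 2 normal-order steps.


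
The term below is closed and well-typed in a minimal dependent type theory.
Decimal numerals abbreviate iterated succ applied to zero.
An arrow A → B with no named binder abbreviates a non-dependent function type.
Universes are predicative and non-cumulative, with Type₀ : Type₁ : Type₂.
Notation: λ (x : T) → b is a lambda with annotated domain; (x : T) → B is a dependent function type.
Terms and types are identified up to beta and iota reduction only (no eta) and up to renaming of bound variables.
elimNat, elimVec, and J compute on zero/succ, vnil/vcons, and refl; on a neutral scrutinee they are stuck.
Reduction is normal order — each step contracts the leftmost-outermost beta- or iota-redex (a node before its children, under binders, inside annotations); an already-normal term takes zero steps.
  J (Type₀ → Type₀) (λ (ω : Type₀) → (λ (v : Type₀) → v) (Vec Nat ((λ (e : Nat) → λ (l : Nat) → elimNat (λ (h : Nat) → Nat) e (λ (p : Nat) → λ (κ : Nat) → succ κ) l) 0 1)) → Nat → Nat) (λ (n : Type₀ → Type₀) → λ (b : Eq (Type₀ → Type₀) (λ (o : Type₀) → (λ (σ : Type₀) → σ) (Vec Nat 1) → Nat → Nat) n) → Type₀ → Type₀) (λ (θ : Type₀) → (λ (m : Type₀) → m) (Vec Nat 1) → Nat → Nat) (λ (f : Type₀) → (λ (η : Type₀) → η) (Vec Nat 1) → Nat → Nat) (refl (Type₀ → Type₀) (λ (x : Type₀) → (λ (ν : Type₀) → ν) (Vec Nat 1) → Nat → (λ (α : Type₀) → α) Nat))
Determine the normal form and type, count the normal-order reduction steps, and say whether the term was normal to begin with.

reduced normal form:
  λ (ω : Type₀) → Vec Nat 1 → Nat → Nat
the term's type:
  Type₀ → Type₀
normal-order step count: 2
started in normal form: no
first redex: a J iota-redex


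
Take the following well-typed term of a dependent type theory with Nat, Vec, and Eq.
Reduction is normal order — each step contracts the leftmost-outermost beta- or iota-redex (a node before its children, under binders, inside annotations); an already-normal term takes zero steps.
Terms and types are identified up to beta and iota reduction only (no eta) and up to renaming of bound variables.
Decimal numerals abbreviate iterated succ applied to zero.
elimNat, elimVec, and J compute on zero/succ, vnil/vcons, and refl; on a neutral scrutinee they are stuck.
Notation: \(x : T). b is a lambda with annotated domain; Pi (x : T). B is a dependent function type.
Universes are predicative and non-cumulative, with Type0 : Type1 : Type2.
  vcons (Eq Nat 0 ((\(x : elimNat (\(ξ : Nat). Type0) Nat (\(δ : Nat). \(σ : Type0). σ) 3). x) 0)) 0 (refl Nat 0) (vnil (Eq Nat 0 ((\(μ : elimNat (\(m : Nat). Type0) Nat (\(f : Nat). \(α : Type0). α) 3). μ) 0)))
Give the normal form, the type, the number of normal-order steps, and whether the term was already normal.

normal form:
  vcons (Eq Nat 0 0) 0 (refl Nat 0) (vnil (Eq Nat 0 0))
inferred type:
  Vec (Eq Nat 0 0) 1
normal-order step count: 2
term was already normal: no
first contracted redex: a beta-redex


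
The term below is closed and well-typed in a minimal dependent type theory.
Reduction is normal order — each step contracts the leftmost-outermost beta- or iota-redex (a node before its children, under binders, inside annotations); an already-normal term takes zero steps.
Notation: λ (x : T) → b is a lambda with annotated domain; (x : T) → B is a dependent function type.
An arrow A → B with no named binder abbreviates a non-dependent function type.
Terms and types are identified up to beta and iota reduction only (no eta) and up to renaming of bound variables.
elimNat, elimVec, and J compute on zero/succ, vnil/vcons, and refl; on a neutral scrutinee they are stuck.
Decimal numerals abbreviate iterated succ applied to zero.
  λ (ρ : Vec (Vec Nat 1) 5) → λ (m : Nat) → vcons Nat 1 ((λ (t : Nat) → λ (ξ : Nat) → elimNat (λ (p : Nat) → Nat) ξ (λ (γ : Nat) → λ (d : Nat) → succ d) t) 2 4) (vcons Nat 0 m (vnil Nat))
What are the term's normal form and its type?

reduced normal form:
  λ (ρ : Vec (Vec Nat 1) 5) → λ (m : Nat) → vcons Nat 1 6 (vcons Nat 0 m (vnil Nat))
inferred type:
  Vec (Vec Nat 1) 5 → Nat → Vec Nat 2
observation: the term reaches its normal form after 9 normal-order steps.


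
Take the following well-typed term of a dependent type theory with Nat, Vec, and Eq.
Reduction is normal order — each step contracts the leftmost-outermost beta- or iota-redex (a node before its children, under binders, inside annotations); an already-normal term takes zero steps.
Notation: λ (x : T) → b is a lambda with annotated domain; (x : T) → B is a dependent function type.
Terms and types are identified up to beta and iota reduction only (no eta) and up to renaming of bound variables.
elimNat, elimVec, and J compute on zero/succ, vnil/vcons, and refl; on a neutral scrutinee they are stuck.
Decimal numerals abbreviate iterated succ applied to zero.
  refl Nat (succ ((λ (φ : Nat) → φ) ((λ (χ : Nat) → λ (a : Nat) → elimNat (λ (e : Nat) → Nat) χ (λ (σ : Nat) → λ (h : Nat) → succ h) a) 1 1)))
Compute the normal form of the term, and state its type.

resulting normal form:
  refl Nat 3
the term's type:
  Eq Nat 3 3
observation: 7 normal-order steps normalize the term, beginning with a beta-redex.


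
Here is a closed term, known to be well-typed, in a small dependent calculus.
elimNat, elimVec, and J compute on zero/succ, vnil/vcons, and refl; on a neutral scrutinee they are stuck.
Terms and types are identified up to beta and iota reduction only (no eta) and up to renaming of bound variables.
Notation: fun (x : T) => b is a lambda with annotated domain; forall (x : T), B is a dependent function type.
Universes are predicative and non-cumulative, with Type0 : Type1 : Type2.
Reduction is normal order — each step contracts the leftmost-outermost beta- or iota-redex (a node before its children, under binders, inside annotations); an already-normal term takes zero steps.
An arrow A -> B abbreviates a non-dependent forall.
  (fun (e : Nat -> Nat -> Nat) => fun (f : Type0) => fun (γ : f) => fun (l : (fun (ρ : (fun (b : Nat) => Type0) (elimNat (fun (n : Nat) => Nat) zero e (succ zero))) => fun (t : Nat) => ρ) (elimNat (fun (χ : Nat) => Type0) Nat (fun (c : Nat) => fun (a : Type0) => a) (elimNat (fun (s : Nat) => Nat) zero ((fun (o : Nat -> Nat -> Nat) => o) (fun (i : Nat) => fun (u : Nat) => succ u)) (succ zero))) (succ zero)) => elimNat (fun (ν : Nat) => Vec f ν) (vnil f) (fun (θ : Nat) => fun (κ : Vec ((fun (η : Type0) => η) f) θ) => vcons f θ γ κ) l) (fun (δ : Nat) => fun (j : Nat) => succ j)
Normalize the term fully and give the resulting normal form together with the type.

normal form:
  fun (e : Type0) => fun (f : e) => fun (γ : Nat) => elimNat (fun (l : Nat) => Vec e l) (vnil e) (fun (ρ : Nat) => fun (b : Vec e ρ) => vcons e ρ f b) γ
the term's type:
  forall (e : Type0), e -> forall (f : Nat), Vec e f
observation: the term reaches its normal form after 13 normal-order steps.


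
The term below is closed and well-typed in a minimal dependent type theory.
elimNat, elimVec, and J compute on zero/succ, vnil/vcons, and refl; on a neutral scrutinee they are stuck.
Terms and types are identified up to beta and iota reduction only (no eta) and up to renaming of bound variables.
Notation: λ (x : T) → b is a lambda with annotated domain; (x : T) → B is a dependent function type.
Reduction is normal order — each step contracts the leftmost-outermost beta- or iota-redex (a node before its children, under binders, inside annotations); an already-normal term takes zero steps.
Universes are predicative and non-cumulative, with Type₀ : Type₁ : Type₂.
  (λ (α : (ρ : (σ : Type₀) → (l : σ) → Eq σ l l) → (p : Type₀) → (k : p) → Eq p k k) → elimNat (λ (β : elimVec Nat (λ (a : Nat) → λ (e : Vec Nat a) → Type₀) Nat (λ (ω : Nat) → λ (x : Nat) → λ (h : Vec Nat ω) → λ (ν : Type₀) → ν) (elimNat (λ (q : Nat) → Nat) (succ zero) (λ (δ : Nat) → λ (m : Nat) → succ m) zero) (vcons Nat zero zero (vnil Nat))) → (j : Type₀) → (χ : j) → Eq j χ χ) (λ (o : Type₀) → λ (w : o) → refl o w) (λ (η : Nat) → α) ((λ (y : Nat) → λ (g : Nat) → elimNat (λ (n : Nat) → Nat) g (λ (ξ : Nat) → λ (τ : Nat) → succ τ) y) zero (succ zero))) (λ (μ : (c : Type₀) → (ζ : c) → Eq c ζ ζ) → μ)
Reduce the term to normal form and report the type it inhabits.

reduced normal form:
  λ (α : Type₀) → λ (ρ : α) → refl α ρ
the term's type:
  (α : Type₀) → (ρ : α) → Eq α ρ ρ
observation: the term reaches its normal form after 14 normal-order steps.


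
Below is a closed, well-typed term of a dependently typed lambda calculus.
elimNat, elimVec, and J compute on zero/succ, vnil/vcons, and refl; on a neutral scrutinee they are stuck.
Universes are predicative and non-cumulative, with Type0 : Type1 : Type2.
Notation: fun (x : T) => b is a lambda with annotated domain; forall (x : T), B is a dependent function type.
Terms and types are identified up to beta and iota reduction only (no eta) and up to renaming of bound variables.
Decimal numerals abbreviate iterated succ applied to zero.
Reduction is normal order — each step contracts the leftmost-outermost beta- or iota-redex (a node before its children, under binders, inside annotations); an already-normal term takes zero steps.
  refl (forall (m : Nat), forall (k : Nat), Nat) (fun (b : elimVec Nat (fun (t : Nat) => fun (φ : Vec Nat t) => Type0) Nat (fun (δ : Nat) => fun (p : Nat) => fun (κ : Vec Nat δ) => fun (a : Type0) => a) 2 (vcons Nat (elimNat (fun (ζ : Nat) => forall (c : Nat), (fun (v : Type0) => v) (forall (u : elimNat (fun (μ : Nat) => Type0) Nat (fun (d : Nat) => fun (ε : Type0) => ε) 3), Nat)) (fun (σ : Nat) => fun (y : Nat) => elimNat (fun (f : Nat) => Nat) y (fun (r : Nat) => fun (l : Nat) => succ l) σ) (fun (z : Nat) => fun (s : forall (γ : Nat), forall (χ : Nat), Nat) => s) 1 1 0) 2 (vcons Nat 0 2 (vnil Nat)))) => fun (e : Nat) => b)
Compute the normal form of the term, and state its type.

reduced normal form:
  refl (forall (m : Nat), forall (k : Nat), Nat) (fun (b : Nat) => fun (t : Nat) => b)
the term's type:
  Eq (forall (m : Nat), forall (k : Nat), Nat) (fun (b : Nat) => fun (t : Nat) => b) (fun (φ : Nat) => fun (δ : Nat) => φ)
observation: normalization takes exactly 11 steps under the normal-order strategy.


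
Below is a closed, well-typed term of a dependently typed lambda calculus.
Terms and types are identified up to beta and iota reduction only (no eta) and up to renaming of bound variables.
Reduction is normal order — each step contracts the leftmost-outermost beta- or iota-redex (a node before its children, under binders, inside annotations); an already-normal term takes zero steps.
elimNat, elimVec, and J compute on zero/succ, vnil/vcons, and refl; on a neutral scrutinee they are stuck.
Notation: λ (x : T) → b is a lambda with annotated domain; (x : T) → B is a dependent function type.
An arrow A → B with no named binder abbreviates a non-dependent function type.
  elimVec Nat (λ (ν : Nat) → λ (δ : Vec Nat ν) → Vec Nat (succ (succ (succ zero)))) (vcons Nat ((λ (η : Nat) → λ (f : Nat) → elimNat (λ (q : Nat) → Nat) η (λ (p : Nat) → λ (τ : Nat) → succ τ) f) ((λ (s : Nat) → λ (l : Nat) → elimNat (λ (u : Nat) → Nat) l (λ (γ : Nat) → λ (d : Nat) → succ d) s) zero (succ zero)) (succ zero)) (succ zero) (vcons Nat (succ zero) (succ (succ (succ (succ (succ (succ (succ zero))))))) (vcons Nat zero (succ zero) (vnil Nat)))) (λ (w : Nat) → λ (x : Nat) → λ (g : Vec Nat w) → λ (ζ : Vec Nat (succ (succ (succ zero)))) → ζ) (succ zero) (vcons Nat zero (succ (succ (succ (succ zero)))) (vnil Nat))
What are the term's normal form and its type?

reduced normal form:
  vcons Nat (succ (succ zero)) (succ zero) (vcons Nat (succ zero) (succ (succ (succ (succ (succ (succ (succ zero))))))) (vcons Nat zero (succ zero) (vnil Nat)))
the term's type:
  Vec Nat (succ (succ (succ zero)))
observation: 15 normal-order steps normalize the term, beginning with an elimVec iota-redex.


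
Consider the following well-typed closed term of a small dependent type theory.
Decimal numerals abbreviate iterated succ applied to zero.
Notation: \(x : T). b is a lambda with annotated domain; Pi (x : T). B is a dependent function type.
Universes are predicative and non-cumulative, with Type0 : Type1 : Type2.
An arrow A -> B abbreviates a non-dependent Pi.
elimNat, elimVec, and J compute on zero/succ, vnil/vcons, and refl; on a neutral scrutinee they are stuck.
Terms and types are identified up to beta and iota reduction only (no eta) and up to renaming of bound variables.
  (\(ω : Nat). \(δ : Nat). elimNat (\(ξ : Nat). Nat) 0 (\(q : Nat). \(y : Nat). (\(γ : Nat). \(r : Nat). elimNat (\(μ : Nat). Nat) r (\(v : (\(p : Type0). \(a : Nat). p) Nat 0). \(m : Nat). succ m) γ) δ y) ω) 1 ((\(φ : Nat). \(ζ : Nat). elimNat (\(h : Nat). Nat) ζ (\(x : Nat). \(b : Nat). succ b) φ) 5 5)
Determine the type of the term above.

type:
  Nat


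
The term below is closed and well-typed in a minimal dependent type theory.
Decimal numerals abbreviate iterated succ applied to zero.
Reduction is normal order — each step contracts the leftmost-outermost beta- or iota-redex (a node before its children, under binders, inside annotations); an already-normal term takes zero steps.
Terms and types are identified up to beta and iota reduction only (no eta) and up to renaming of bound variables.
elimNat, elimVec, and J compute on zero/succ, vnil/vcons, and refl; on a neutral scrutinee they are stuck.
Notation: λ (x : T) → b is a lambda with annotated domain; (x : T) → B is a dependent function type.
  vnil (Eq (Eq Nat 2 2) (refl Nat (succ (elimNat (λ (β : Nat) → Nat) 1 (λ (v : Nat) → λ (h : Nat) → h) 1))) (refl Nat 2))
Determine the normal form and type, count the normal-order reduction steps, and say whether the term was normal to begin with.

resulting normal form:
  vnil (Eq (Eq Nat 2 2) (refl Nat 2) (refl Nat 2))
the term's type:
  Vec (Eq (Eq Nat 2 2) (refl Nat 2) (refl Nat 2)) 0
reduction steps (normal order): 4
started in normal form: no
first contracted redex: an elimNat iota-redex


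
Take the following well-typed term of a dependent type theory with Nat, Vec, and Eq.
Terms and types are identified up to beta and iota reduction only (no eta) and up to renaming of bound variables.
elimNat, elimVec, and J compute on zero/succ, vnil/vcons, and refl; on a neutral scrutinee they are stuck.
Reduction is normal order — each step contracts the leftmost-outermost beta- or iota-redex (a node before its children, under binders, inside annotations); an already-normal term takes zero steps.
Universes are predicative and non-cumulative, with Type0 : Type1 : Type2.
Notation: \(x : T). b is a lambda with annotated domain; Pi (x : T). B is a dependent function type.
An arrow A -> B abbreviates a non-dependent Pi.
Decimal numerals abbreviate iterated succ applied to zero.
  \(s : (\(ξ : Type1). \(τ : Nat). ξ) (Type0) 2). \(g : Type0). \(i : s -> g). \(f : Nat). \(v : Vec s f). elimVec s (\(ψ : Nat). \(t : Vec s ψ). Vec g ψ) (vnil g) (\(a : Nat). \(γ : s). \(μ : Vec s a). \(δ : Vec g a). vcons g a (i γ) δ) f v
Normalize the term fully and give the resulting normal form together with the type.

normal form:
  \(s : Type0). \(ξ : Type0). \(τ : s -> ξ). \(g : Nat). \(i : Vec s g). elimVec s (\(f : Nat). \(v : Vec s f). Vec ξ f) (vnil ξ) (\(ψ : Nat). \(t : s). \(a : Vec s ψ). \(γ : Vec ξ ψ). vcons ξ ψ (τ t) γ) g i
inferred type:
  Pi (s : Type0). Pi (ξ : Type0). (s -> ξ) -> Pi (τ : Nat). Vec s τ -> Vec ξ τ


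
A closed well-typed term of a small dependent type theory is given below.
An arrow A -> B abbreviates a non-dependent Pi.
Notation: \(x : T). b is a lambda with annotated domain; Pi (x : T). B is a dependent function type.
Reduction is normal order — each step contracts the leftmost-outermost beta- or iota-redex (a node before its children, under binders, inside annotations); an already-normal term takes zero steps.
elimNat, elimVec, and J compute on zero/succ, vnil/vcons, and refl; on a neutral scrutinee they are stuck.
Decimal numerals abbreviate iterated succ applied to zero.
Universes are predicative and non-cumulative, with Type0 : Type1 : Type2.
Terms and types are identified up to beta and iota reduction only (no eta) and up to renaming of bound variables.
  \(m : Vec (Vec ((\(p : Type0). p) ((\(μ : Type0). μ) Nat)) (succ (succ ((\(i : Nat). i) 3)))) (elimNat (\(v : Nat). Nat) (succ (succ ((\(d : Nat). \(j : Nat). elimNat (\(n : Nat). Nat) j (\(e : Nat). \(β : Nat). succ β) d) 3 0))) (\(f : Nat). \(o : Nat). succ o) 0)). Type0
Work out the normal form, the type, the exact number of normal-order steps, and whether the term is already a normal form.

resulting normal form:
  \(m : Vec (Vec Nat 5) 5). Type0
type:
  Vec (Vec Nat 5) 5 -> Type1
normal-order step count: 16
term was already normal: no
first contracted redex: a beta-redex


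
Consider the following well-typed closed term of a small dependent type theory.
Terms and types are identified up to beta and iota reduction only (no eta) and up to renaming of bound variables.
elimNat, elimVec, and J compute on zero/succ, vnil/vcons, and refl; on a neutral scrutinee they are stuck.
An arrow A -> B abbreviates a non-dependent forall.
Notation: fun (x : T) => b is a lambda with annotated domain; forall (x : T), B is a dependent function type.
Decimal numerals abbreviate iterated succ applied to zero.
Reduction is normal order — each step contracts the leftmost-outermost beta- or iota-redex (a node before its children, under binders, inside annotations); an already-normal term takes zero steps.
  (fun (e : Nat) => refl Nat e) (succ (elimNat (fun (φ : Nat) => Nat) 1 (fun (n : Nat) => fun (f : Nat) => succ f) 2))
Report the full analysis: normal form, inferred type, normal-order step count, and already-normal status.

normal form:
  refl Nat 4
inferred type:
  Eq Nat 4 4
reduction steps (normal order): 8
already normal: no
first redex: a beta-redex


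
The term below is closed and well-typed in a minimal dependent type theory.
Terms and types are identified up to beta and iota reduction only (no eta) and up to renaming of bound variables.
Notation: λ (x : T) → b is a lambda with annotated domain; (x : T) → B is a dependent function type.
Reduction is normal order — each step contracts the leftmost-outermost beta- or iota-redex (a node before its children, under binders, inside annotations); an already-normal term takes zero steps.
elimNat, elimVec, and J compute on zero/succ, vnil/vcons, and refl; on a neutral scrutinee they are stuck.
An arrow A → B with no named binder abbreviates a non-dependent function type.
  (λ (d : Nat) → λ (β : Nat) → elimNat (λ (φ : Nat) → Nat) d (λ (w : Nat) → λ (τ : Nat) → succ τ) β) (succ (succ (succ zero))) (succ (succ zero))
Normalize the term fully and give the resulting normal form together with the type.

resulting normal form:
  succ (succ (succ (succ (succ zero))))
type:
  Nat
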